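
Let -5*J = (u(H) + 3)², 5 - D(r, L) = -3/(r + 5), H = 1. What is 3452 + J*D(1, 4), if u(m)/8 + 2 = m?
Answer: 6849/2 ≈ 3424.5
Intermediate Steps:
u(m) = -16 + 8*m
D(r, L) = 5 + 3/(5 + r) (D(r, L) = 5 - (-3)/(r + 5) = 5 - (-3)/(5 + r) = 5 + 3/(5 + r))
J = -5 (J = -((-16 + 8*1) + 3)²/5 = -((-16 + 8) + 3)²/5 = -(-8 + 3)²/5 = -⅕*(-5)² = -⅕*25 = -5)
3452 + J*D(1, 4) = 3452 - 5*(28 + 5*1)/(5 + 1) = 3452 - 5*(28 + 5)/6 = 3452 - 5*33/6 = 3452 - 5*11/2 = 3452 - 55/2 = 6849/2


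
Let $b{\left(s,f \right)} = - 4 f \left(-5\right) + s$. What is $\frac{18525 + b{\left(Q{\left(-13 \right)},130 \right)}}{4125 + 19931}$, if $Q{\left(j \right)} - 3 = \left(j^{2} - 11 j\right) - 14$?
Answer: $\frac{10713}{12028} \approx 0.89067$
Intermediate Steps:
$Q{\left(j \right)} = -11 + j^{2} - 11 j$ ($Q{\left(j \right)} = 3 - \left(14 - j^{2} + 11 j\right) = -11 + j^{2} - 11 j$)
$b{\left(s,f \right)} = s + 20 f$ ($b{\left(s,f \right)} = 20 f + s = s + 20 f$)
$\frac{18525 + b{\left(Q{\left(-13 \right)},130 \right)}}{4125 + 19931} = \frac{18525 + \left(\left(-11 + \left(-13\right)^{2} - -143\right) + 20 \cdot 130\right)}{4125 + 19931} = \frac{18525 + \left(\left(-11 + 169 + 143\right) + 2600\right)}{24056} = \left(18525 + \left(301 + 2600\right)\right) \frac{1}{24056} = \left(18525 + 2901\right) \frac{1}{24056} = 21426 \cdot \frac{1}{24056} = \frac{10713}{12028}$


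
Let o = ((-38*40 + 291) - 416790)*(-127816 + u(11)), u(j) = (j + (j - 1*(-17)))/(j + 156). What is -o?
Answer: -8922712953427/167 ≈ -5.3429e+10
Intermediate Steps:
u(j) = (17 + 2*j)/(156 + j) (u(j) = (j + (j + 17))/(156 + j) = (j + (17 + j))/(156 + j) = (17 + 2*j)/(156 + j))
o = 8922712953427/167 (o = ((-38*40 + 291) - 416790)*(-127816 + (17 + 2*11)/(156 + 11)) = ((-1520 + 291) - 416790)*(-127816 + (17 + 22)/167) = (-1229 - 416790)*(-127816 + (1/167)*39) = -418019*(-127816 + 39/167) = -418019*(-21345233/167) = 8922712953427/167 ≈ 5.3429e+10)
-o = -1*8922712953427/167 = -8922712953427/167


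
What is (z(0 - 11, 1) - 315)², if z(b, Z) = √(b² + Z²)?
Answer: (315 - √122)² ≈ 92388.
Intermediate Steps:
z(b, Z) = √(Z² + b²)
(z(0 - 11, 1) - 315)² = (√(1² + (0 - 11)²) - 315)² = (√(1 + (-11)²) - 315)² = (√(1 + 121) - 315)² = (√122 - 315)² = (-315 + √122)²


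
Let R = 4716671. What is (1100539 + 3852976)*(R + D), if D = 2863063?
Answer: 37546326065010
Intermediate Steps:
(1100539 + 3852976)*(R + D) = (1100539 + 3852976)*(4716671 + 2863063) = 4953515*7579734 = 37546326065010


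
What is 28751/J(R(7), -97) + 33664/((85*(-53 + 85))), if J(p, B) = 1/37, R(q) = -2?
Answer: 90422947/85 ≈ 1.0638e+6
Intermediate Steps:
J(p, B) = 1/37
28751/J(R(7), -97) + 33664/((85*(-53 + 85))) = 28751/(1/37) + 33664/((85*(-53 + 85))) = 28751*37 + 33664/((85*32)) = 1063787 + 33664/2720 = 1063787 + 33664*(1/2720) = 1063787 + 1052/85 = 90422947/85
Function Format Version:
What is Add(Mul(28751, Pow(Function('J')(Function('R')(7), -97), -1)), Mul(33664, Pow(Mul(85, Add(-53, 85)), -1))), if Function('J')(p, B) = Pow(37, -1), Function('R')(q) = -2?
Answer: Rational(90422947, 85) ≈ 1.0638e+6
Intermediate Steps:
Function('J')(p, B) = Rational(1, 37)
Add(Mul(28751, Pow(Function('J')(Function('R')(7), -97), -1)), Mul(33664, Pow(Mul(85, Add(-53, 85)), -1))) = Add(Mul(28751, Pow(Rational(1, 37), -1)), Mul(33664, Pow(Mul(85, Add(-53, 85)), -1))) = Add(Mul(28751, 37), Mul(33664, Pow(Mul(85, 32), -1))) = Add(1063787, Mul(33664, Pow(2720, -1))) = Add(1063787, Mul(33664, Rational(1, 2720))) = Add(1063787, Rational(1052, 85)) = Rational(90422947, 85)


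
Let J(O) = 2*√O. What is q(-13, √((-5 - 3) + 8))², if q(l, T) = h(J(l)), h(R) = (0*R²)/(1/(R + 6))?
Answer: 0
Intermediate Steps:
h(R) = 0 (h(R) = 0/(1/(6 + R)) = 0*(6 + R) = 0)
q(l, T) = 0
q(-13, √((-5 - 3) + 8))² = 0² = 0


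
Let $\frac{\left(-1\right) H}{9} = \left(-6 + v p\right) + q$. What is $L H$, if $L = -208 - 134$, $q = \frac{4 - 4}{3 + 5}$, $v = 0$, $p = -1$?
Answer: $-18468$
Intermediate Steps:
$q = 0$ ($q = \frac{0}{8} = 0 \cdot \frac{1}{8} = 0$)
$L = -342$ ($L = -208 - 134 = -342$)
$H = 54$ ($H = - 9 \left(\left(-6 + 0 \left(-1\right)\right) + 0\right) = - 9 \left(\left(-6 + 0\right) + 0\right) = - 9 \left(-6 + 0\right) = \left(-9\right) \left(-6\right) = 54$)
$L H = \left(-342\right) 54 = -18468$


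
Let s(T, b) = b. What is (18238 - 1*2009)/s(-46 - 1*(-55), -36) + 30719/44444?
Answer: -45010987/99999 ≈ -450.11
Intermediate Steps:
(18238 - 1*2009)/s(-46 - 1*(-55), -36) + 30719/44444 = (18238 - 1*2009)/(-36) + 30719/44444 = (18238 - 2009)*(-1/36) + 30719*(1/44444) = 16229*(-1/36) + 30719/44444 = -16229/36 + 30719/44444 = -45010987/99999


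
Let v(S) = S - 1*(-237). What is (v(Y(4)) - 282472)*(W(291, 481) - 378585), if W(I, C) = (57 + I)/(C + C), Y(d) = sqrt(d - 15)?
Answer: 51394770816585/481 - 182099211*I*sqrt(11)/481 ≈ 1.0685e+11 - 1.2556e+6*I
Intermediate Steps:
Y(d) = sqrt(-15 + d)
W(I, C) = (57 + I)/(2*C) (W(I, C) = (57 + I)/((2*C)) = (57 + I)*(1/(2*C)) = (57 + I)/(2*C))
v(S) = 237 + S (v(S) = S + 237 = 237 + S)
(v(Y(4)) - 282472)*(W(291, 481) - 378585) = ((237 + sqrt(-15 + 4)) - 282472)*((1/2)*(57 + 291)/481 - 378585) = ((237 + sqrt(-11)) - 282472)*((1/2)*(1/481)*348 - 378585) = ((237 + I*sqrt(11)) - 282472)*(174/481 - 378585) = (-282235 + I*sqrt(11))*(-182099211/481) = 51394770816585/481 - 182099211*I*sqrt(11)/481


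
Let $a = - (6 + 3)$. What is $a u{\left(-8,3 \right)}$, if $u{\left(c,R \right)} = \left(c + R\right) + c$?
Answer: $117$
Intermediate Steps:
$u{\left(c,R \right)} = R + 2 c$ ($u{\left(c,R \right)} = \left(R + c\right) + c = R + 2 c$)
$a = -9$ ($a = \left(-1\right) 9 = -9$)
$a u{\left(-8,3 \right)} = - 9 \left(3 + 2 \left(-8\right)\right) = - 9 \left(3 - 16\right) = \left(-9\right) \left(-13\right) = 117$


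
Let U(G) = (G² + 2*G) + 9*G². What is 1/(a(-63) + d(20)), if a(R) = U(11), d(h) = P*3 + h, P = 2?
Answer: 1/1258 ≈ 0.00079491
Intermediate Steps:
d(h) = 6 + h (d(h) = 2*3 + h = 6 + h)
U(G) = 2*G + 10*G²
a(R) = 1232 (a(R) = 2*11*(1 + 5*11) = 2*11*(1 + 55) = 2*11*56 = 1232)
1/(a(-63) + d(20)) = 1/(1232 + (6 + 20)) = 1/(1232 + 26) = 1/1258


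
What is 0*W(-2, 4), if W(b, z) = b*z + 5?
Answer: 0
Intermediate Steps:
W(b, z) = 5 + b*z
0*W(-2, 4) = 0*(5 - 2*4) = 0*(5 - 8) = 0*(-3) = 0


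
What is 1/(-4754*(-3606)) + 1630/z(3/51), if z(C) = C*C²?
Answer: 137283792547561/17142924 ≈ 8.0082e+6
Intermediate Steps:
z(C) = C³
1/(-4754*(-3606)) + 1630/z(3/51) = 1/(-4754*(-3606)) + 1630/((3/51)³) = -1/4754*(-1/3606) + 1630/((3*(1/51))³) = 1/17142924 + 1630/((1/17)³) = 1/17142924 + 1630/(1/4913) = 1/17142924 + 1630*4913 = 1/17142924 + 8008190 = 137283792547561/17142924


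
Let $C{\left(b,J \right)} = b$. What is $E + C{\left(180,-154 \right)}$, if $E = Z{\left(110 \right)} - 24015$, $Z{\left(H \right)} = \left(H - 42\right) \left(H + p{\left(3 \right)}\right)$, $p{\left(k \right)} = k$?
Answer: $-16151$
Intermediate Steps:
$Z{\left(H \right)} = \left(-42 + H\right) \left(3 + H\right)$ ($Z{\left(H \right)} = \left(H - 42\right) \left(H + 3\right) = \left(-42 + H\right) \left(3 + H\right)$)
$E = -16331$ ($E = \left(-126 + 110^{2} - 4290\right) - 24015 = \left(-126 + 12100 - 4290\right) - 24015 = 7684 - 24015 = -16331$)
$E + C{\left(180,-154 \right)} = -16331 + 180 = -16151$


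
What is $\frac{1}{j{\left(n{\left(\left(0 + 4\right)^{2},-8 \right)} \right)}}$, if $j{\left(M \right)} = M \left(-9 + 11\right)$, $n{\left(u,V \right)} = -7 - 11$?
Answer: $- \frac{1}{36} \approx -0.027778$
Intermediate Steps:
$n{\left(u,V \right)} = -18$
$j{\left(M \right)} = 2 M$ ($j{\left(M \right)} = M 2 = 2 M$)
$\frac{1}{j{\left(n{\left(\left(0 + 4\right)^{2},-8 \right)} \right)}} = \frac{1}{2 \left(-18\right)} = \frac{1}{-36} = - \frac{1}{36}$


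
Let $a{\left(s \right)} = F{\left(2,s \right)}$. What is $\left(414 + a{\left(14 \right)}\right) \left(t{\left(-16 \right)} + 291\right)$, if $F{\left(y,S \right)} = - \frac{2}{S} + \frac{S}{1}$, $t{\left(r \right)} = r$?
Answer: $\frac{823625}{7} \approx 1.1766 \cdot 10^{5}$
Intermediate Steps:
$F{\left(y,S \right)} = S - \frac{2}{S}$ ($F{\left(y,S \right)} = - \frac{2}{S} + S 1 = - \frac{2}{S} + S = S - \frac{2}{S}$)
$a{\left(s \right)} = s - \frac{2}{s}$
$\left(414 + a{\left(14 \right)}\right) \left(t{\left(-16 \right)} + 291\right) = \left(414 + \left(14 - \frac{2}{14}\right)\right) \left(-16 + 291\right) = \left(414 + \left(14 - \frac{1}{7}\right)\right) 275 = \left(414 + \frac{97}{7}\right) 275 = \frac{2995}{7} \cdot 275 = \frac{823625}{7}$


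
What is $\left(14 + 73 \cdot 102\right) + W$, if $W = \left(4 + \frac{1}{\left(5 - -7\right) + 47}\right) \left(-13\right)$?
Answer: $\frac{437059}{59} \approx 7407.8$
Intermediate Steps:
$W = - \frac{3081}{59}$ ($W = \left(4 + \frac{1}{\left(5 + 7\right) + 47}\right) \left(-13\right) = \left(4 + \frac{1}{12 + 47}\right) \left(-13\right) = \left(4 + \frac{1}{59}\right) \left(-13\right) = \frac{237}{59} \left(-13\right) = - \frac{3081}{59} \approx -52.22$)
$\left(14 + 73 \cdot 102\right) + W = \left(14 + 73 \cdot 102\right) - \frac{3081}{59} = \left(14 + 7446\right) - \frac{3081}{59} = 7460 - \frac{3081}{59} = \frac{437059}{59}$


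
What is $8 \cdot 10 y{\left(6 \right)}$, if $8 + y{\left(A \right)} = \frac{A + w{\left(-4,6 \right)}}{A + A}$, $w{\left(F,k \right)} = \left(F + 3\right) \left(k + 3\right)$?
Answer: $-660$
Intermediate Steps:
$w{\left(F,k \right)} = \left(3 + F\right) \left(3 + k\right)$
$y{\left(A \right)} = -8 + \frac{-9 + A}{2 A}$ ($y{\left(A \right)} = -8 + \frac{A + \left(9 + 3 \left(-4\right) + 3 \cdot 6 - 24\right)}{A + A} = -8 + \frac{A + \left(9 - 12 + 18 - 24\right)}{2 A} = -8 + \left(A - 9\right) \frac{1}{2 A} = -8 + \left(-9 + A\right) \frac{1}{2 A} = -8 + \frac{-9 + A}{2 A}$)
$8 \cdot 10 y{\left(6 \right)} = 8 \cdot 10 \frac{3 \left(-3 - 30\right)}{2 \cdot 6} = 80 \cdot \frac{3}{2} \cdot \frac{1}{6} \left(-3 - 30\right) = 80 \cdot \frac{3}{2} \cdot \frac{1}{6} \left(-33\right) = 80 \left(- \frac{33}{4}\right) = -660$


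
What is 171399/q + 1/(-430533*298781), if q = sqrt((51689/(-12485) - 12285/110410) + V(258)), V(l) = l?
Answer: -1/128635080273 + 171399*sqrt(159394108718364290)/6359720047 ≈ 10760.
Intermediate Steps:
q = sqrt(159394108718364290)/25063070 (q = sqrt((51689/(-12485) - 12285/110410) + 258) = sqrt((51689*(-1/12485) - 12285*1/110410) + 258) = sqrt((-4699/1135 - 2457/22082) + 258) = sqrt(-106552013/25063070 + 258) = sqrt(6359720047/25063070) = sqrt(159394108718364290)/25063070 ≈ 15.929)
171399/q + 1/(-430533*298781) = 171399/((sqrt(159394108718364290)/25063070)) + 1/(-430533*298781) = 171399*(sqrt(159394108718364290)/6359720047) - 1/430533*1/298781 = 171399*sqrt(159394108718364290)/6359720047 - 1/128635080273 = -1/128635080273 + 171399*sqrt(159394108718364290)/6359720047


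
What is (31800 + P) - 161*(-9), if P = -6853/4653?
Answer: 14063704/423 ≈ 33248.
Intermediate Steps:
P = -623/423 (P = -6853*1/4653 = -623/423 ≈ -1.4728)
(31800 + P) - 161*(-9) = (31800 - 623/423) - 161*(-9) = 13450777/423 + 1449 = 14063704/423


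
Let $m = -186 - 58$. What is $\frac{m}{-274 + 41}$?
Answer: $\frac{244}{233} \approx 1.0472$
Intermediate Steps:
$m = -244$ ($m = -186 - 58 = -244$)
$\frac{m}{-274 + 41} = - \frac{244}{-274 + 41} = - \frac{244}{-233} = \left(-244\right) \left(- \frac{1}{233}\right) = \frac{244}{233}$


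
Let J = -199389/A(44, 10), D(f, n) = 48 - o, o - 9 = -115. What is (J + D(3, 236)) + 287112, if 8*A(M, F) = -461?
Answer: 134024738/461 ≈ 2.9073e+5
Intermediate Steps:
A(M, F) = -461/8 (A(M, F) = (1/8)*(-461) = -461/8)
o = -106 (o = 9 - 115 = -106)
D(f, n) = 154 (D(f, n) = 48 - 1*(-106) = 48 + 106 = 154)
J = 1595112/461 (J = -199389/(-461/8) = -199389*(-8/461) = 1595112/461 ≈ 3460.1)
(J + D(3, 236)) + 287112 = (1595112/461 + 154) + 287112 = 1666106/461 + 287112 = 134024738/461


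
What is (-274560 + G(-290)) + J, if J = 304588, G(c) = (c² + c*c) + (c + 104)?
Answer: 198042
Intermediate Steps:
G(c) = 104 + c + 2*c² (G(c) = (c² + c²) + (104 + c) = 2*c² + (104 + c) = 104 + c + 2*c²)
(-274560 + G(-290)) + J = (-274560 + (104 - 290 + 2*(-290)²)) + 304588 = (-274560 + (104 - 290 + 2*84100)) + 304588 = (-274560 + (104 - 290 + 168200)) + 304588 = (-274560 + 168014) + 304588 = -106546 + 304588 = 198042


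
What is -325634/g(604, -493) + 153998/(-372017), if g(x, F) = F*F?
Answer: -158570443680/90418359833 ≈ -1.7537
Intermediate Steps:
g(x, F) = F**2
-325634/g(604, -493) + 153998/(-372017) = -325634/((-493)**2) + 153998/(-372017) = -325634/243049 + 153998*(-1/372017) = -325634*1/243049 - 153998/372017 = -325634/243049 - 153998/372017 = -158570443680/90418359833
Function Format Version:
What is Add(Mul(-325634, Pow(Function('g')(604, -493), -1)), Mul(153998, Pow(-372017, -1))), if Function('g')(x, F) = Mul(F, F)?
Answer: Rational(-158570443680, 90418359833) ≈ -1.7537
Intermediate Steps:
Function('g')(x, F) = Pow(F, 2)
Add(Mul(-325634, Pow(Function('g')(604, -493), -1)), Mul(153998, Pow(-372017, -1))) = Add(Mul(-325634, Pow(Pow(-493, 2), -1)), Mul(153998, Pow(-372017, -1))) = Add(Mul(-325634, Pow(243049, -1)), Mul(153998, Rational(-1, 372017))) = Add(Mul(-325634, Rational(1, 243049)), Rational(-153998, 372017)) = Add(Rational(-325634, 243049), Rational(-153998, 372017)) = Rational(-158570443680, 90418359833)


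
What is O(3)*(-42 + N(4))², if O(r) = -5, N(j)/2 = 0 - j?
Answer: -12500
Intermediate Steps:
N(j) = -2*j (N(j) = 2*(0 - j) = 2*(-j) = -2*j)
O(3)*(-42 + N(4))² = -5*(-42 - 2*4)² = -5*(-42 - 8)² = -5*(-50)² = -5*2500 = -12500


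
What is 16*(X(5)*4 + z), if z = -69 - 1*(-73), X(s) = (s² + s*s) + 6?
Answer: 3648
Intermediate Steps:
X(s) = 6 + 2*s² (X(s) = (s² + s²) + 6 = 2*s² + 6 = 6 + 2*s²)
z = 4 (z = -69 + 73 = 4)
16*(X(5)*4 + z) = 16*((6 + 2*5²)*4 + 4) = 16*((6 + 2*25)*4 + 4) = 16*((6 + 50)*4 + 4) = 16*(56*4 + 4) = 16*(224 + 4) = 16*228 = 3648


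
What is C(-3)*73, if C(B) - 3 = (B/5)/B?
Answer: 1168/5 ≈ 233.60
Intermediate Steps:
C(B) = 16/5 (C(B) = 3 + (B/5)/B = 3 + ⅕ = 16/5)
C(-3)*73 = (16/5)*73 = 1168/5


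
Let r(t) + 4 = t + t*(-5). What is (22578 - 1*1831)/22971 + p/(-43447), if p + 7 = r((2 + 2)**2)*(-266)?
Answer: 486056258/998021037 ≈ 0.48702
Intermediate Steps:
r(t) = -4 - 4*t (r(t) = -4 + (t + t*(-5)) = -4 + (t - 5*t) = -4 - 4*t)
p = 18081 (p = -7 + (-4 - 4*(2 + 2)**2)*(-266) = -7 + (-4 - 4*4**2)*(-266) = -7 + (-4 - 4*16)*(-266) = -7 + (-4 - 64)*(-266) = -7 - 68*(-266) = -7 + 18088 = 18081)
(22578 - 1*1831)/22971 + p/(-43447) = (22578 - 1*1831)/22971 + 18081/(-43447) = (22578 - 1831)*(1/22971) + 18081*(-1/43447) = 20747*(1/22971) - 18081/43447 = 20747/22971 - 18081/43447 = 486056258/998021037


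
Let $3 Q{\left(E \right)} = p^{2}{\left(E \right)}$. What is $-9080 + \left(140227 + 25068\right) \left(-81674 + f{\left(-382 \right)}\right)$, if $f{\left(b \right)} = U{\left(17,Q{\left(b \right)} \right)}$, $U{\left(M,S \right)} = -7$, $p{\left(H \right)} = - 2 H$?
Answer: $-13501469975$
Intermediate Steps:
$Q{\left(E \right)} = \frac{4 E^{2}}{3}$ ($Q{\left(E \right)} = \frac{\left(- 2 E\right)^{2}}{3} = \frac{4 E^{2}}{3}$)
$f{\left(b \right)} = -7$
$-9080 + \left(140227 + 25068\right) \left(-81674 + f{\left(-382 \right)}\right) = -9080 + \left(140227 + 25068\right) \left(-81674 - 7\right) = -9080 + 165295 \left(-81681\right) = -9080 - 13501460895 = -13501469975$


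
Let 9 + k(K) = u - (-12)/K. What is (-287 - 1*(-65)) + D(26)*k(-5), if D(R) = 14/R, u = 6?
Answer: -14619/65 ≈ -224.91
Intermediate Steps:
k(K) = -3 + 12/K (k(K) = -9 + (6 - (-12)/K) = -9 + (6 + 12/K) = -3 + 12/K)
(-287 - 1*(-65)) + D(26)*k(-5) = (-287 - 1*(-65)) + (14/26)*(-3 + 12/(-5)) = (-287 + 65) + (14*(1/26))*(-3 + 12*(-1/5)) = -222 + 7*(-3 - 12/5)/13 = -222 + (7/13)*(-27/5) = -222 - 189/65 = -14619/65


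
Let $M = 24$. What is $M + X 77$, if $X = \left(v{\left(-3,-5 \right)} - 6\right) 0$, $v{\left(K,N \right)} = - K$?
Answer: $24$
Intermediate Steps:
$X = 0$ ($X = \left(\left(-1\right) \left(-3\right) - 6\right) 0 = \left(3 - 6\right) 0 = \left(-3\right) 0 = 0$)
$M + X 77 = 24 + 0 \cdot 77 = 24 + 0 = 24$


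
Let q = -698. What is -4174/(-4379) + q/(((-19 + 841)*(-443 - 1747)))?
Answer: 3758503931/3941494110 ≈ 0.95357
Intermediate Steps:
-4174/(-4379) + q/(((-19 + 841)*(-443 - 1747))) = -4174/(-4379) - 698*1/((-443 - 1747)*(-19 + 841)) = -4174*(-1/4379) - 698/(822*(-2190)) = 4174/4379 - 698/(-1800180) = 4174/4379 - 698*(-1/1800180) = 4174/4379 + 349/900090 = 3758503931/3941494110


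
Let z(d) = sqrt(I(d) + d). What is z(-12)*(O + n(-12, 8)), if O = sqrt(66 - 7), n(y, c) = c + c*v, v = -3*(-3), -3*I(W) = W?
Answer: 2*I*sqrt(2)*(80 + sqrt(59)) ≈ 248.0*I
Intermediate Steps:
I(W) = -W/3
v = 9
n(y, c) = 10*c (n(y, c) = c + c*9 = c + 9*c = 10*c)
O = sqrt(59) ≈ 7.6811
z(d) = sqrt(6)*sqrt(d)/3 (z(d) = sqrt(-d/3 + d) = sqrt(2*d/3) = sqrt(6)*sqrt(d)/3)
z(-12)*(O + n(-12, 8)) = (sqrt(6)*sqrt(-12)/3)*(sqrt(59) + 10*8) = (sqrt(6)*(2*I*sqrt(3))/3)*(sqrt(59) + 80) = (2*I*sqrt(2))*(80 + sqrt(59)) = 2*I*sqrt(2)*(80 + sqrt(59))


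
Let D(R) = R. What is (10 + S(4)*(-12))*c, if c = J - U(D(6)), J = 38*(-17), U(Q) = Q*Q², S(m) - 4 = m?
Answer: 74132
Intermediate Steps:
S(m) = 4 + m
U(Q) = Q³
J = -646
c = -862 (c = -646 - 1*6³ = -646 - 1*216 = -646 - 216 = -862)
(10 + S(4)*(-12))*c = (10 + (4 + 4)*(-12))*(-862) = (10 + 8*(-12))*(-862) = (10 - 96)*(-862) = -86*(-862) = 74132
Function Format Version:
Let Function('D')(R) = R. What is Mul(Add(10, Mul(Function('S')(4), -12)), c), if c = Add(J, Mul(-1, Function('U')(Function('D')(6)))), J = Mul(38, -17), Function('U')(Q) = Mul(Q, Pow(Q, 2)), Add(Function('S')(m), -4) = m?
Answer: 74132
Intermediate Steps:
Function('S')(m) = Add(4, m)
Function('U')(Q) = Pow(Q, 3)
J = -646
c = -862 (c = Add(-646, Mul(-1, Pow(6, 3))) = Add(-646, Mul(-1, 216)) = Add(-646, -216) = -862)
Mul(Add(10, Mul(Function('S')(4), -12)), c) = Mul(Add(10, Mul(Add(4, 4), -12)), -862) = Mul(Add(10, Mul(8, -12)), -862) = Mul(Add(10, -96), -862) = Mul(-86, -862) = 74132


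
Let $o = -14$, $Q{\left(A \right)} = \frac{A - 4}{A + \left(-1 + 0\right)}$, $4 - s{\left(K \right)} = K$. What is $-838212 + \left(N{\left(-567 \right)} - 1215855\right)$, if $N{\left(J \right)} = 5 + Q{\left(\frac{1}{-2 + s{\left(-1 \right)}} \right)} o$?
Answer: $-2054139$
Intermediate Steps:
$s{\left(K \right)} = 4 - K$
$Q{\left(A \right)} = \frac{-4 + A}{-1 + A}$ ($Q{\left(A \right)} = \frac{-4 + A}{A - 1} = \frac{-4 + A}{-1 + A}$)
$N{\left(J \right)} = -72$ ($N{\left(J \right)} = 5 + \frac{-4 + \frac{1}{-2 + \left(4 - -1\right)}}{-1 + \frac{1}{-2 + \left(4 - -1\right)}} \left(-14\right) = 5 + \frac{-4 + \frac{1}{-2 + \left(4 + 1\right)}}{-1 + \frac{1}{-2 + \left(4 + 1\right)}} \left(-14\right) = 5 + \frac{-4 + \frac{1}{-2 + 5}}{-1 + \frac{1}{-2 + 5}} \left(-14\right) = 5 + \frac{-4 + \frac{1}{3}}{-1 + \frac{1}{3}} \left(-14\right) = 5 + \frac{1}{- \frac{2}{3}} \left(- \frac{11}{3}\right) \left(-14\right) = 5 + \left(- \frac{3}{2}\right) \left(- \frac{11}{3}\right) \left(-14\right) = 5 + \frac{11}{2} \left(-14\right) = 5 - 77 = -72$)
$-838212 + \left(N{\left(-567 \right)} - 1215855\right) = -838212 - 1215927 = -2054139$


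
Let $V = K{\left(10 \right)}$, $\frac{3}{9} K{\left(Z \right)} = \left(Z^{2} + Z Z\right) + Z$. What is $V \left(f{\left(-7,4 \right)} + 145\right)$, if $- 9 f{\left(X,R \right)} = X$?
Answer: $91840$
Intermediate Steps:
$K{\left(Z \right)} = 3 Z + 6 Z^{2}$ ($K{\left(Z \right)} = 3 \left(\left(Z^{2} + Z Z\right) + Z\right) = 3 \left(\left(Z^{2} + Z^{2}\right) + Z\right) = 3 \left(2 Z^{2} + Z\right) = 3 \left(Z + 2 Z^{2}\right) = 3 Z + 6 Z^{2}$)
$f{\left(X,R \right)} = - \frac{X}{9}$
$V = 630$ ($V = 3 \cdot 10 \left(1 + 2 \cdot 10\right) = 3 \cdot 10 \left(1 + 20\right) = 3 \cdot 10 \cdot 21 = 630$)
$V \left(f{\left(-7,4 \right)} + 145\right) = 630 \left(\left(- \frac{1}{9}\right) \left(-7\right) + 145\right) = 630 \left(\frac{7}{9} + 145\right) = 630 \cdot \frac{1312}{9} = 91840$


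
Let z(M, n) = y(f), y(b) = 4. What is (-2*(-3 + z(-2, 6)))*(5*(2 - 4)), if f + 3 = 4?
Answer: 20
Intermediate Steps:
f = 1 (f = -3 + 4 = 1)
z(M, n) = 4
(-2*(-3 + z(-2, 6)))*(5*(2 - 4)) = (-2*(-3 + 4))*(5*(2 - 4)) = (-2*1)*(5*(-2)) = -2*(-10) = 20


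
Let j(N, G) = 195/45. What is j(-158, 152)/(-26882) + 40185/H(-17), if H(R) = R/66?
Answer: -213890127881/1370982 ≈ -1.5601e+5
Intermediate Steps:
j(N, G) = 13/3 (j(N, G) = 195*(1/45) = 13/3)
H(R) = R/66 (H(R) = R*(1/66) = R/66)
j(-158, 152)/(-26882) + 40185/H(-17) = (13/3)/(-26882) + 40185/(((1/66)*(-17))) = (13/3)*(-1/26882) + 40185/(-17/66) = -13/80646 + 40185*(-66/17) = -13/80646 - 2652210/17 = -213890127881/1370982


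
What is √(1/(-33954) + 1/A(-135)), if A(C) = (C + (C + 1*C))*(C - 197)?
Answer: I*√39339472235/42272730 ≈ 0.004692*I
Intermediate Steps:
A(C) = 3*C*(-197 + C) (A(C) = (C + (C + C))*(-197 + C) = (C + 2*C)*(-197 + C) = (3*C)*(-197 + C) = 3*C*(-197 + C))
√(1/(-33954) + 1/A(-135)) = √(1/(-33954) + 1/(3*(-135)*(-197 - 135))) = √(-1/33954 + 1/(3*(-135)*(-332))) = √(-1/33954 + 1/134460) = √(-16751/760909140) = I*√39339472235/42272730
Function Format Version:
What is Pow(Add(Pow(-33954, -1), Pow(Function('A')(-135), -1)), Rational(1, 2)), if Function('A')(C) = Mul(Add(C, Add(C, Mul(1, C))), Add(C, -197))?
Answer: Mul(Rational(1, 42272730), I, Pow(39339472235, Rational(1, 2))) ≈ Mul(0.0046920, I)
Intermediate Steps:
Function('A')(C) = Mul(3, C, Add(-197, C)) (Function('A')(C) = Mul(Add(C, Add(C, C)), Add(-197, C)) = Mul(Add(C, Mul(2, C)), Add(-197, C)) = Mul(Mul(3, C), Add(-197, C)) = Mul(3, C, Add(-197, C)))
Pow(Add(Pow(-33954, -1), Pow(Function('A')(-135), -1)), Rational(1, 2)) = Pow(Add(Pow(-33954, -1), Pow(Mul(3, -135, Add(-197, -135)), -1)), Rational(1, 2)) = Pow(Add(Rational(-1, 33954), Pow(Mul(3, -135, -332), -1)), Rational(1, 2)) = Pow(Add(Rational(-1, 33954), Pow(134460, -1)), Rational(1, 2)) = Pow(Add(Rational(-1, 33954), Rational(1, 134460)), Rational(1, 2)) = Pow(Rational(-16751, 760909140), Rational(1, 2)) = Mul(Rational(1, 42272730), I, Pow(39339472235, Rational(1, 2)))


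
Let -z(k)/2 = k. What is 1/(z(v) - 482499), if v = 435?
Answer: -1/483369 ≈ -2.0688e-6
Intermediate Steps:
z(k) = -2*k
1/(z(v) - 482499) = 1/(-2*435 - 482499) = 1/(-870 - 482499) = 1/(-483369) = -1/483369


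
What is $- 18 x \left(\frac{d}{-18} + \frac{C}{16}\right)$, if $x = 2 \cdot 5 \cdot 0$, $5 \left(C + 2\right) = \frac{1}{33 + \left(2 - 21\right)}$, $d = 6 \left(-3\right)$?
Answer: $0$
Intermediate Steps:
$d = -18$
$C = - \frac{139}{70}$ ($C = -2 + \frac{1}{5 \left(33 + \left(2 - 21\right)\right)} = -2 + \frac{1}{5 \left(33 - 19\right)} = -2 + \frac{1}{5 \cdot 14} = -2 + \frac{1}{5} \cdot \frac{1}{14} = -2 + \frac{1}{70} = - \frac{139}{70} \approx -1.9857$)
$x = 0$ ($x = 10 \cdot 0 = 0$)
$- 18 x \left(\frac{d}{-18} + \frac{C}{16}\right) = \left(-18\right) 0 \left(- \frac{18}{-18} - \frac{139}{70 \cdot 16}\right) = 0 \left(\left(-18\right) \left(- \frac{1}{18}\right) - \frac{139}{1120}\right) = 0 \left(1 - \frac{139}{1120}\right) = 0 \cdot \frac{981}{1120} = 0$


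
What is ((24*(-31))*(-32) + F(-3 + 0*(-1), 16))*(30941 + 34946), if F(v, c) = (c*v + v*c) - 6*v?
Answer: 1563498510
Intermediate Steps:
F(v, c) = -6*v + 2*c*v (F(v, c) = (c*v + c*v) - 6*v = 2*c*v - 6*v = -6*v + 2*c*v)
((24*(-31))*(-32) + F(-3 + 0*(-1), 16))*(30941 + 34946) = ((24*(-31))*(-32) + 2*(-3 + 0*(-1))*(-3 + 16))*(30941 + 34946) = (-744*(-32) + 2*(-3 + 0)*13)*65887 = (23808 + 2*(-3)*13)*65887 = (23808 - 78)*65887 = 23730*65887 = 1563498510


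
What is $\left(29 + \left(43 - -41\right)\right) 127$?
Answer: $14351$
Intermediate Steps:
$\left(29 + \left(43 - -41\right)\right) 127 = \left(29 + \left(43 + 41\right)\right) 127 = \left(29 + 84\right) 127 = 113 \cdot 127 = 14351$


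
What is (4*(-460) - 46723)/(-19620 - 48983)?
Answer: 48563/68603 ≈ 0.70788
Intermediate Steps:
(4*(-460) - 46723)/(-19620 - 48983) = (-1840 - 46723)/(-68603) = -48563*(-1/68603) = 48563/68603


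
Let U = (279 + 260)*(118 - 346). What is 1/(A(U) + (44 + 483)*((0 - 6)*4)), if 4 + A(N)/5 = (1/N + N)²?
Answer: 15102443664/1140418831954736825573 ≈ 1.3243e-11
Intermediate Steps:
U = -122892 (U = 539*(-228) = -122892)
A(N) = -20 + 5*(N + 1/N)² (A(N) = -20 + 5*(1/N + N)² = -20 + 5*(N + 1/N)²)
1/(A(U) + (44 + 483)*((0 - 6)*4)) = 1/((-10 + 5/(-122892)² + 5*(-122892)²) + (44 + 483)*((0 - 6)*4)) = 1/((-10 + 5*(1/15102443664) + 5*15102443664) + 527*(-6*4)) = 1/((-10 + 5/15102443664 + 75512218320) + 527*(-24)) = 1/(1140419022970444287845/15102443664 - 12648) = 1/(1140418831954736825573/15102443664) = 15102443664/1140418831954736825573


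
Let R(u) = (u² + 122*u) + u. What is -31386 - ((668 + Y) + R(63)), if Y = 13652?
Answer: -57424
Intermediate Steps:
R(u) = u² + 123*u
-31386 - ((668 + Y) + R(63)) = -31386 - ((668 + 13652) + 63*(123 + 63)) = -31386 - (14320 + 63*186) = -31386 - (14320 + 11718) = -31386 - 1*26038 = -31386 - 26038 = -57424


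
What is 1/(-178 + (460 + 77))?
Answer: 1/359 ≈ 0.0027855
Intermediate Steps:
1/(-178 + (460 + 77)) = 1/(-178 + 537) = 1/359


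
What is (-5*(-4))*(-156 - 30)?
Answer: -3720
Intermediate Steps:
(-5*(-4))*(-156 - 30) = 20*(-186) = -3720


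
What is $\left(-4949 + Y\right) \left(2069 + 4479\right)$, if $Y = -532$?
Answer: $-35889588$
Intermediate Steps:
$\left(-4949 + Y\right) \left(2069 + 4479\right) = \left(-4949 - 532\right) \left(2069 + 4479\right) = \left(-5481\right) 6548 = -35889588$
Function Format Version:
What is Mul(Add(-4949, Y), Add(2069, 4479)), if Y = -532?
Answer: -35889588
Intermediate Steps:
Mul(Add(-4949, Y), Add(2069, 4479)) = Mul(Add(-4949, -532), Add(2069, 4479)) = Mul(-5481, 6548) = -35889588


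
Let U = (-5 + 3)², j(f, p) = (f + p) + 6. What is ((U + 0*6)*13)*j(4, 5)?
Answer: 780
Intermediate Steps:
j(f, p) = 6 + f + p
U = 4 (U = (-2)² = 4)
((U + 0*6)*13)*j(4, 5) = ((4 + 0*6)*13)*(6 + 4 + 5) = ((4 + 0)*13)*15 = (4*13)*15 = 52*15 = 780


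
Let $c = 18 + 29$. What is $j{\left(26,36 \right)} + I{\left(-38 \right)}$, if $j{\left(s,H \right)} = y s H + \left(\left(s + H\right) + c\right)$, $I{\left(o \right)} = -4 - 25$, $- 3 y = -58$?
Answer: $18176$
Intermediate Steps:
$y = \frac{58}{3}$ ($y = \left(- \frac{1}{3}\right) \left(-58\right) = \frac{58}{3} \approx 19.333$)
$c = 47$
$I{\left(o \right)} = -29$ ($I{\left(o \right)} = -4 - 25 = -29$)
$j{\left(s,H \right)} = 47 + H + s + \frac{58 H s}{3}$ ($j{\left(s,H \right)} = \frac{58 s}{3} H + \left(\left(s + H\right) + 47\right) = \frac{58 H s}{3} + \left(\left(H + s\right) + 47\right) = \frac{58 H s}{3} + \left(47 + H + s\right) = 47 + H + s + \frac{58 H s}{3}$)
$j{\left(26,36 \right)} + I{\left(-38 \right)} = \left(47 + 36 + 26 + \frac{58}{3} \cdot 36 \cdot 26\right) - 29 = \left(47 + 36 + 26 + 18096\right) - 29 = 18205 - 29 = 18176$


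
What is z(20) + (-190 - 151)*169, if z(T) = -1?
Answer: -57630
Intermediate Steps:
z(20) + (-190 - 151)*169 = -1 + (-190 - 151)*169 = -1 - 341*169 = -1 - 57629 = -57630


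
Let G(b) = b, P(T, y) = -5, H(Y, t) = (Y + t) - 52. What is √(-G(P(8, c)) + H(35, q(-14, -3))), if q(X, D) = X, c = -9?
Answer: I*√26 ≈ 5.099*I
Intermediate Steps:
H(Y, t) = -52 + Y + t
√(-G(P(8, c)) + H(35, q(-14, -3))) = √(-1*(-5) + (-52 + 35 - 14)) = √(5 - 31) = √(-26) = I*√26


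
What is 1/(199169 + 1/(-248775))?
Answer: 248775/49548267974 ≈ 5.0209e-6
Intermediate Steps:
1/(199169 + 1/(-248775)) = 1/(199169 - 1/248775) = 1/(49548267974/248775) = 248775/49548267974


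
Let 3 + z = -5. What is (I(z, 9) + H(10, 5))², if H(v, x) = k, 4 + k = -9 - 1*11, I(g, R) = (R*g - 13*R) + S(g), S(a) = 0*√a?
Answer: 45369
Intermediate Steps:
z = -8 (z = -3 - 5 = -8)
S(a) = 0
I(g, R) = -13*R + R*g (I(g, R) = (R*g - 13*R) + 0 = (-13*R + R*g) + 0 = -13*R + R*g)
k = -24 (k = -4 + (-9 - 1*11) = -4 + (-9 - 11) = -4 - 20 = -24)
H(v, x) = -24
(I(z, 9) + H(10, 5))² = (9*(-13 - 8) - 24)² = (9*(-21) - 24)² = (-189 - 24)² = (-213)² = 45369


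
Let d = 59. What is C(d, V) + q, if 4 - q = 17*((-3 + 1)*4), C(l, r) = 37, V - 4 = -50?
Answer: 177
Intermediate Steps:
V = -46 (V = 4 - 50 = -46)
q = 140 (q = 4 - 17*(-3 + 1)*4 = 4 - 17*(-2*4) = 4 - 17*(-8) = 4 - 1*(-136) = 4 + 136 = 140)
C(d, V) + q = 37 + 140 = 177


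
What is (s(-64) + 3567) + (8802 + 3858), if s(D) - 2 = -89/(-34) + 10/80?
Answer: 2207517/136 ≈ 16232.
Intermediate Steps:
s(D) = 645/136 (s(D) = 2 + (-89/(-34) + 10/80) = 2 + (-89*(-1/34) + 10*(1/80)) = 2 + (89/34 + ⅛) = 2 + 373/136 = 645/136)
(s(-64) + 3567) + (8802 + 3858) = (645/136 + 3567) + (8802 + 3858) = 485757/136 + 12660 = 2207517/136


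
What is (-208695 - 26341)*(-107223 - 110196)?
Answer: 51101292084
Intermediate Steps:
(-208695 - 26341)*(-107223 - 110196) = -235036*(-217419) = 51101292084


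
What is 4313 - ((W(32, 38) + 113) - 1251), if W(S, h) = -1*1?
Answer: 5452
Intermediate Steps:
W(S, h) = -1
4313 - ((W(32, 38) + 113) - 1251) = 4313 - ((-1 + 113) - 1251) = 4313 - (112 - 1251) = 4313 - 1*(-1139) = 4313 + 1139 = 5452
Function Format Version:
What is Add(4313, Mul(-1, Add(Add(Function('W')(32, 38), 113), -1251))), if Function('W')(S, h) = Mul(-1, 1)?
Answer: 5452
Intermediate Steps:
Function('W')(S, h) = -1
Add(4313, Mul(-1, Add(Add(Function('W')(32, 38), 113), -1251))) = Add(4313, Mul(-1, Add(Add(-1, 113), -1251))) = Add(4313, Mul(-1, Add(112, -1251))) = Add(4313, Mul(-1, -1139)) = Add(4313, 1139) = 5452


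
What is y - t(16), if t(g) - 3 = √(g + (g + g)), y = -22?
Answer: -25 - 4*√3 ≈ -31.928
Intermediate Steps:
t(g) = 3 + √3*√g (t(g) = 3 + √(g + (g + g)) = 3 + √(g + 2*g) = 3 + √(3*g) = 3 + √3*√g)
y - t(16) = -22 - (3 + √3*√16) = -22 - (3 + √3*4) = -22 - (3 + 4*√3) = -22 + (-3 - 4*√3) = -25 - 4*√3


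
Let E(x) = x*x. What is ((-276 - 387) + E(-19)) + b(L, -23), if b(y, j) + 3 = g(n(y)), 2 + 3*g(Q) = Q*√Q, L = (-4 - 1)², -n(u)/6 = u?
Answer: -917/3 - 250*I*√6 ≈ -305.67 - 612.37*I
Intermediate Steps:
E(x) = x²
n(u) = -6*u
L = 25 (L = (-5)² = 25)
g(Q) = -⅔ + Q^(3/2)/3 (g(Q) = -⅔ + (Q*√Q)/3 = -⅔ + Q^(3/2)/3)
b(y, j) = -11/3 + 2*√6*(-y)^(3/2) (b(y, j) = -3 + (-⅔ + (-6*y)^(3/2)/3) = -3 + (-⅔ + (6*√6*(-y)^(3/2))/3) = -3 + (-⅔ + 2*√6*(-y)^(3/2)) = -11/3 + 2*√6*(-y)^(3/2))
((-276 - 387) + E(-19)) + b(L, -23) = ((-276 - 387) + (-19)²) + (-11/3 + 2*√6*(-1*25)^(3/2)) = (-663 + 361) + (-11/3 + 2*√6*(-25)^(3/2)) = -302 + (-11/3 + 2*√6*(-125*I)) = -302 + (-11/3 - 250*I*√6) = -917/3 - 250*I*√6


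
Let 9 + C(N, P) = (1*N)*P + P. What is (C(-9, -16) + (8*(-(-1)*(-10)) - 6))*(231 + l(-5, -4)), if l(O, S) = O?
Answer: 7458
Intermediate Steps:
C(N, P) = -9 + P + N*P (C(N, P) = -9 + ((1*N)*P + P) = -9 + (N*P + P) = -9 + (P + N*P) = -9 + P + N*P)
(C(-9, -16) + (8*(-(-1)*(-10)) - 6))*(231 + l(-5, -4)) = ((-9 - 16 - 9*(-16)) + (8*(-(-1)*(-10)) - 6))*(231 - 5) = ((-9 - 16 + 144) + (8*(-1*10) - 6))*226 = (119 + (8*(-10) - 6))*226 = (119 + (-80 - 6))*226 = (119 - 86)*226 = 33*226 = 7458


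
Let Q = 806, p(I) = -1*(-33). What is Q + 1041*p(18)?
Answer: 35159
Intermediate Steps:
p(I) = 33
Q + 1041*p(18) = 806 + 1041*33 = 806 + 34353 = 35159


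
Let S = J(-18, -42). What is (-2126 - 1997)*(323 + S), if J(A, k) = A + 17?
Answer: -1327606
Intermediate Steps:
J(A, k) = 17 + A
S = -1 (S = 17 - 18 = -1)
(-2126 - 1997)*(323 + S) = (-2126 - 1997)*(323 - 1) = -4123*322 = -1327606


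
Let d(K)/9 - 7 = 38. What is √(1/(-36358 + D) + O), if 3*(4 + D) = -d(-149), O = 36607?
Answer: √48761659109966/36497 ≈ 191.33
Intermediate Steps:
d(K) = 405 (d(K) = 63 + 9*38 = 63 + 342 = 405)
D = -139 (D = -4 + (-1*405)/3 = -4 + (⅓)*(-405) = -4 - 135 = -139)
√(1/(-36358 + D) + O) = √(1/(-36358 - 139) + 36607) = √(1/(-36497) + 36607) = √(-1/36497 + 36607) = √(1336045678/36497) = √48761659109966/36497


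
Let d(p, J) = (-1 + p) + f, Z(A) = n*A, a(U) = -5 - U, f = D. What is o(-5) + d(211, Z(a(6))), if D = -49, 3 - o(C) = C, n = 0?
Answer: 169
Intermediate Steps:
o(C) = 3 - C
f = -49
Z(A) = 0 (Z(A) = 0*A = 0)
d(p, J) = -50 + p (d(p, J) = (-1 + p) - 49 = -50 + p)
o(-5) + d(211, Z(a(6))) = (3 - 1*(-5)) + (-50 + 211) = (3 + 5) + 161 = 8 + 161 = 169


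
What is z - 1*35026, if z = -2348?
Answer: -37374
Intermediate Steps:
z - 1*35026 = -2348 - 1*35026 = -2348 - 35026 = -37374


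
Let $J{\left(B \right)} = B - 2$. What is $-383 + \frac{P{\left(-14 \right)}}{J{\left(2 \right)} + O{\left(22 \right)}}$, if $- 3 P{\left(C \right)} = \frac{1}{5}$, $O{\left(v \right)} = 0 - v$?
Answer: $- \frac{126389}{330} \approx -383.0$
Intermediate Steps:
$J{\left(B \right)} = -2 + B$ ($J{\left(B \right)} = B - 2 = -2 + B$)
$O{\left(v \right)} = - v$
$P{\left(C \right)} = - \frac{1}{15}$ ($P{\left(C \right)} = - \frac{1}{3 \cdot 5} = \left(- \frac{1}{3}\right) \frac{1}{5} = - \frac{1}{15}$)
$-383 + \frac{P{\left(-14 \right)}}{J{\left(2 \right)} + O{\left(22 \right)}} = -383 - \frac{1}{15 \left(\left(-2 + 2\right) - 22\right)} = -383 - \frac{1}{15 \left(0 - 22\right)} = -383 - \frac{1}{15 \left(-22\right)} = -383 - - \frac{1}{330} = -383 + \frac{1}{330} = - \frac{126389}{330}$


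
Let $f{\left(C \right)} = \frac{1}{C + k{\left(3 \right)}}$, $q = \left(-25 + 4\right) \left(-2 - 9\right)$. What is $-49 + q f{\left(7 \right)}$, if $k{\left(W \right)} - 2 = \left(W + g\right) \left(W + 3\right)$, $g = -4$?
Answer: $28$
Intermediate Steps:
$q = 231$ ($q = \left(-21\right) \left(-11\right) = 231$)
$k{\left(W \right)} = 2 + \left(-4 + W\right) \left(3 + W\right)$ ($k{\left(W \right)} = 2 + \left(W - 4\right) \left(W + 3\right) = 2 + \left(-4 + W\right) \left(3 + W\right)$)
$f{\left(C \right)} = \frac{1}{-4 + C}$ ($f{\left(C \right)} = \frac{1}{C - \left(13 - 9\right)} = \frac{1}{C - 4} = \frac{1}{-4 + C}$)
$-49 + q f{\left(7 \right)} = -49 + \frac{231}{-4 + 7} = -49 + \frac{231}{3} = -49 + 231 \cdot \frac{1}{3} = -49 + 77 = 28$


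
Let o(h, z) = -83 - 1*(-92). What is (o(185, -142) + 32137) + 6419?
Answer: 38565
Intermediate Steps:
o(h, z) = 9 (o(h, z) = -83 + 92 = 9)
(o(185, -142) + 32137) + 6419 = (9 + 32137) + 6419 = 32146 + 6419 = 38565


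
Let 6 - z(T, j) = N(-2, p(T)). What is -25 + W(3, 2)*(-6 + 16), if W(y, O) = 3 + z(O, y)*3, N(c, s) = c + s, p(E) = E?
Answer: 185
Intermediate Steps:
z(T, j) = 8 - T (z(T, j) = 6 - (-2 + T) = 6 + (2 - T) = 8 - T)
W(y, O) = 27 - 3*O (W(y, O) = 3 + (8 - O)*3 = 3 + (24 - 3*O) = 27 - 3*O)
-25 + W(3, 2)*(-6 + 16) = -25 + (27 - 3*2)*(-6 + 16) = -25 + (27 - 6)*10 = -25 + 21*10 = -25 + 210 = 185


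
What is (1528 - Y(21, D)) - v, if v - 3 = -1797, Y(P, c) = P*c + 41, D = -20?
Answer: 3701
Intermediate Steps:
Y(P, c) = 41 + P*c
v = -1794 (v = 3 - 1797 = -1794)
(1528 - Y(21, D)) - v = (1528 - (41 + 21*(-20))) - 1*(-1794) = (1528 - (41 - 420)) + 1794 = (1528 - 1*(-379)) + 1794 = (1528 + 379) + 1794 = 1907 + 1794 = 3701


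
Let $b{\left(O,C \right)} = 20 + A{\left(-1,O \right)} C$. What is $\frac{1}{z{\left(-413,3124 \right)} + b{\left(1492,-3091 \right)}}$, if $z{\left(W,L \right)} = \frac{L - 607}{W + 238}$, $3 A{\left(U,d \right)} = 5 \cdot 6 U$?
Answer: $\frac{175}{5410233} \approx 3.2346 \cdot 10^{-5}$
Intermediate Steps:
$A{\left(U,d \right)} = 10 U$ ($A{\left(U,d \right)} = \frac{5 \cdot 6 U}{3} = \frac{30 U}{3} = 10 U$)
$z{\left(W,L \right)} = \frac{-607 + L}{238 + W}$
$b{\left(O,C \right)} = 20 - 10 C$ ($b{\left(O,C \right)} = 20 + 10 \left(-1\right) C = 20 - 10 C$)
$\frac{1}{z{\left(-413,3124 \right)} + b{\left(1492,-3091 \right)}} = \frac{1}{\frac{-607 + 3124}{238 - 413} + \left(20 - -30910\right)} = \frac{1}{\frac{1}{-175} \cdot 2517 + \left(20 + 30910\right)} = \frac{1}{\left(- \frac{1}{175}\right) 2517 + 30930} = \frac{1}{- \frac{2517}{175} + 30930} = \frac{1}{\frac{5410233}{175}} = \frac{175}{5410233}$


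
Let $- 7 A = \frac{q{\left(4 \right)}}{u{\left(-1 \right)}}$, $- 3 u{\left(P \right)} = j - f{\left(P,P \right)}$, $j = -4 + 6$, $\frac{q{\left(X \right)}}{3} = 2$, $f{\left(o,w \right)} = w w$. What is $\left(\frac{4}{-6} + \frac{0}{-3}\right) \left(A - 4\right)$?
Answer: $\frac{20}{21} \approx 0.95238$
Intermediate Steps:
$f{\left(o,w \right)} = w^{2}$
$q{\left(X \right)} = 6$ ($q{\left(X \right)} = 3 \cdot 2 = 6$)
$j = 2$
$u{\left(P \right)} = - \frac{2}{3} + \frac{P^{2}}{3}$ ($u{\left(P \right)} = - \frac{2 - P^{2}}{3} = - \frac{2}{3} + \frac{P^{2}}{3}$)
$A = \frac{18}{7}$ ($A = - \frac{6 \frac{1}{- \frac{2}{3} + \frac{\left(-1\right)^{2}}{3}}}{7} = - \frac{6 \frac{1}{- \frac{2}{3} + \frac{1}{3} \cdot 1}}{7} = - \frac{6 \frac{1}{- \frac{2}{3} + \frac{1}{3}}}{7} = - \frac{6 \frac{1}{- \frac{1}{3}}}{7} = - \frac{6 \left(-3\right)}{7} = \left(- \frac{1}{7}\right) \left(-18\right) = \frac{18}{7} \approx 2.5714$)
$\left(\frac{4}{-6} + \frac{0}{-3}\right) \left(A - 4\right) = \left(\frac{4}{-6} + \frac{0}{-3}\right) \left(\frac{18}{7} - 4\right) = \left(4 \left(- \frac{1}{6}\right) + 0 \left(- \frac{1}{3}\right)\right) \left(- \frac{10}{7}\right) = \left(- \frac{2}{3} + 0\right) \left(- \frac{10}{7}\right) = \left(- \frac{2}{3}\right) \left(- \frac{10}{7}\right) = \frac{20}{21}$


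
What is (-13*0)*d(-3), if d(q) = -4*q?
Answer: 0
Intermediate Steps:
(-13*0)*d(-3) = (-13*0)*(-4*(-3)) = 0*12 = 0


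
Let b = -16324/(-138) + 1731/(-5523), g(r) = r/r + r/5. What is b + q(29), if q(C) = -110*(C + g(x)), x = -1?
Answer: -401414633/127029 ≈ -3160.0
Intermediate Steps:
g(r) = 1 + r/5 (g(r) = 1 + r*(⅕) = 1 + r/5)
q(C) = -88 - 110*C (q(C) = -110*(C + (1 + (⅕)*(-1))) = -110*(C + (1 - ⅕)) = -110*(C + ⅘) = -110*(⅘ + C) = -88 - 110*C)
b = 14986429/127029 (b = -16324*(-1/138) + 1731*(-1/5523) = 8162/69 - 577/1841 = 14986429/127029 ≈ 117.98)
b + q(29) = 14986429/127029 + (-88 - 110*29) = 14986429/127029 + (-88 - 3190) = 14986429/127029 - 3278 = -401414633/127029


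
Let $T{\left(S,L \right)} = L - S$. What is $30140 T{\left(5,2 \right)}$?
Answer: $-90420$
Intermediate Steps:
$30140 T{\left(5,2 \right)} = 30140 \left(2 - 5\right) = 30140 \left(-3\right) = -90420$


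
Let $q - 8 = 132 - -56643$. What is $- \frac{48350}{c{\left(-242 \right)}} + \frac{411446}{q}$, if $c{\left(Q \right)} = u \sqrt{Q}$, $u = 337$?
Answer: $\frac{411446}{56783} + \frac{24175 i \sqrt{2}}{3707} \approx 7.2459 + 9.2227 i$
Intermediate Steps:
$c{\left(Q \right)} = 337 \sqrt{Q}$
$q = 56783$ ($q = 8 + \left(132 - -56643\right) = 8 + \left(132 + 56643\right) = 8 + 56775 = 56783$)
$- \frac{48350}{c{\left(-242 \right)}} + \frac{411446}{q} = - \frac{48350}{337 \sqrt{-242}} + \frac{411446}{56783} = - \frac{48350}{337 \cdot 11 i \sqrt{2}} + 411446 \cdot \frac{1}{56783} = - \frac{48350}{3707 i \sqrt{2}} + \frac{411446}{56783} = - 48350 \left(- \frac{i \sqrt{2}}{7414}\right) + \frac{411446}{56783} = \frac{24175 i \sqrt{2}}{3707} + \frac{411446}{56783} = \frac{411446}{56783} + \frac{24175 i \sqrt{2}}{3707}$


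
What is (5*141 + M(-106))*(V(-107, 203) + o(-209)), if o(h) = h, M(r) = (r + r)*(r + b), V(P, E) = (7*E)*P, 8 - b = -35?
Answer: -2140871616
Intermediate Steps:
b = 43 (b = 8 - 1*(-35) = 8 + 35 = 43)
V(P, E) = 7*E*P
M(r) = 2*r*(43 + r) (M(r) = (r + r)*(r + 43) = (2*r)*(43 + r) = 2*r*(43 + r))
(5*141 + M(-106))*(V(-107, 203) + o(-209)) = (5*141 + 2*(-106)*(43 - 106))*(7*203*(-107) - 209) = (705 + 2*(-106)*(-63))*(-152047 - 209) = (705 + 13356)*(-152256) = 14061*(-152256) = -2140871616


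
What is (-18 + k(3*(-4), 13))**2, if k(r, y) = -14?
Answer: 1024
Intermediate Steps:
(-18 + k(3*(-4), 13))**2 = (-18 - 14)**2 = (-32)**2 = 1024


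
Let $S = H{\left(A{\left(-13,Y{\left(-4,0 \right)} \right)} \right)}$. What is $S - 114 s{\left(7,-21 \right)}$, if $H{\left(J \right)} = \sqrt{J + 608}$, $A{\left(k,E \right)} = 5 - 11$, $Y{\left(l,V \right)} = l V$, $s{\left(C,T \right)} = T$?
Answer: $2394 + \sqrt{602} \approx 2418.5$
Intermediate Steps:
$Y{\left(l,V \right)} = V l$
$A{\left(k,E \right)} = -6$ ($A{\left(k,E \right)} = 5 - 11 = -6$)
$H{\left(J \right)} = \sqrt{608 + J}$
$S = \sqrt{602}$ ($S = \sqrt{608 - 6} = \sqrt{602} \approx 24.536$)
$S - 114 s{\left(7,-21 \right)} = \sqrt{602} - 114 \left(-21\right) = \sqrt{602} - -2394 = \sqrt{602} + 2394 = 2394 + \sqrt{602}$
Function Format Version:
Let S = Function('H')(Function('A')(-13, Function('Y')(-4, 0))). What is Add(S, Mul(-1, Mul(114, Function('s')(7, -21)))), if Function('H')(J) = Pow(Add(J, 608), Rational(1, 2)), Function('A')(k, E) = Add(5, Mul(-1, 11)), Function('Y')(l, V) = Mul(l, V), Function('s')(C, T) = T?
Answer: Add(2394, Pow(602, Rational(1, 2))) ≈ 2418.5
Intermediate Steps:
Function('Y')(l, V) = Mul(V, l)
Function('A')(k, E) = -6 (Function('A')(k, E) = Add(5, -11) = -6)
Function('H')(J) = Pow(Add(608, J), Rational(1, 2))
S = Pow(602, Rational(1, 2)) (S = Pow(Add(608, -6), Rational(1, 2)) = Pow(602, Rational(1, 2)) ≈ 24.536)
Add(S, Mul(-1, Mul(114, Function('s')(7, -21)))) = Add(Pow(602, Rational(1, 2)), Mul(-1, Mul(114, -21))) = Add(Pow(602, Rational(1, 2)), Mul(-1, -2394)) = Add(Pow(602, Rational(1, 2)), 2394) = Add(2394, Pow(602, Rational(1, 2)))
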